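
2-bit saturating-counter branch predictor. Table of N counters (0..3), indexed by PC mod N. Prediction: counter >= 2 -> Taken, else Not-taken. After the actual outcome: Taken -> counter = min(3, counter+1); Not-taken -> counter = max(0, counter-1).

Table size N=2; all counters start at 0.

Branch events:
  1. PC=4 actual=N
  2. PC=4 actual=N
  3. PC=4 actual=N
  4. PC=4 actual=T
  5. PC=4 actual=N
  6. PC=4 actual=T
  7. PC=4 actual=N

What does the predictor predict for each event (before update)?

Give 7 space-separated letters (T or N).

Answer: N N N N N N N

Derivation:
Ev 1: PC=4 idx=0 pred=N actual=N -> ctr[0]=0
Ev 2: PC=4 idx=0 pred=N actual=N -> ctr[0]=0
Ev 3: PC=4 idx=0 pred=N actual=N -> ctr[0]=0
Ev 4: PC=4 idx=0 pred=N actual=T -> ctr[0]=1
Ev 5: PC=4 idx=0 pred=N actual=N -> ctr[0]=0
Ev 6: PC=4 idx=0 pred=N actual=T -> ctr[0]=1
Ev 7: PC=4 idx=0 pred=N actual=N -> ctr[0]=0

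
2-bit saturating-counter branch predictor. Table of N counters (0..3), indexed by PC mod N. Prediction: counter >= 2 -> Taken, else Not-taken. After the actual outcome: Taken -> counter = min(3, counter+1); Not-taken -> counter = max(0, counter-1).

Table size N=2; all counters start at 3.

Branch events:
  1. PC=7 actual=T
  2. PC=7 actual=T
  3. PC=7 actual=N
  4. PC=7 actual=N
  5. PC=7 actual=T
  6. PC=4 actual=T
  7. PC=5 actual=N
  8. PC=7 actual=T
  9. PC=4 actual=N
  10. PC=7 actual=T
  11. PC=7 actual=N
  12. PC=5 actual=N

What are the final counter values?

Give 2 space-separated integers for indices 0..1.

Ev 1: PC=7 idx=1 pred=T actual=T -> ctr[1]=3
Ev 2: PC=7 idx=1 pred=T actual=T -> ctr[1]=3
Ev 3: PC=7 idx=1 pred=T actual=N -> ctr[1]=2
Ev 4: PC=7 idx=1 pred=T actual=N -> ctr[1]=1
Ev 5: PC=7 idx=1 pred=N actual=T -> ctr[1]=2
Ev 6: PC=4 idx=0 pred=T actual=T -> ctr[0]=3
Ev 7: PC=5 idx=1 pred=T actual=N -> ctr[1]=1
Ev 8: PC=7 idx=1 pred=N actual=T -> ctr[1]=2
Ev 9: PC=4 idx=0 pred=T actual=N -> ctr[0]=2
Ev 10: PC=7 idx=1 pred=T actual=T -> ctr[1]=3
Ev 11: PC=7 idx=1 pred=T actual=N -> ctr[1]=2
Ev 12: PC=5 idx=1 pred=T actual=N -> ctr[1]=1

Answer: 2 1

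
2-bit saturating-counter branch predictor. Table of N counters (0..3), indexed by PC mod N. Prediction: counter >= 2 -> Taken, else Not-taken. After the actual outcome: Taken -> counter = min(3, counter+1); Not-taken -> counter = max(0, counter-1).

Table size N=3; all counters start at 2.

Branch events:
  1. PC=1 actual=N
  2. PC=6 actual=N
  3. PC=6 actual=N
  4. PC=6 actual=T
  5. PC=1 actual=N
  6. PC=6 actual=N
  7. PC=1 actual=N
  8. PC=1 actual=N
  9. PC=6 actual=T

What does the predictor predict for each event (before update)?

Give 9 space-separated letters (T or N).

Answer: T T N N N N N N N

Derivation:
Ev 1: PC=1 idx=1 pred=T actual=N -> ctr[1]=1
Ev 2: PC=6 idx=0 pred=T actual=N -> ctr[0]=1
Ev 3: PC=6 idx=0 pred=N actual=N -> ctr[0]=0
Ev 4: PC=6 idx=0 pred=N actual=T -> ctr[0]=1
Ev 5: PC=1 idx=1 pred=N actual=N -> ctr[1]=0
Ev 6: PC=6 idx=0 pred=N actual=N -> ctr[0]=0
Ev 7: PC=1 idx=1 pred=N actual=N -> ctr[1]=0
Ev 8: PC=1 idx=1 pred=N actual=N -> ctr[1]=0
Ev 9: PC=6 idx=0 pred=N actual=T -> ctr[0]=1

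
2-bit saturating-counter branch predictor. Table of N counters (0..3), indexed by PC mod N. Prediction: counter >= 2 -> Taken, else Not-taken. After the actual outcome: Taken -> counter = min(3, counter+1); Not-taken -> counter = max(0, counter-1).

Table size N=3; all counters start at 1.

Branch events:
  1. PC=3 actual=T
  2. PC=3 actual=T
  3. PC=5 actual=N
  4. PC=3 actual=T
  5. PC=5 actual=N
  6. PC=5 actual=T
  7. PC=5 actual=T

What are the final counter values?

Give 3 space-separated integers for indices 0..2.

Ev 1: PC=3 idx=0 pred=N actual=T -> ctr[0]=2
Ev 2: PC=3 idx=0 pred=T actual=T -> ctr[0]=3
Ev 3: PC=5 idx=2 pred=N actual=N -> ctr[2]=0
Ev 4: PC=3 idx=0 pred=T actual=T -> ctr[0]=3
Ev 5: PC=5 idx=2 pred=N actual=N -> ctr[2]=0
Ev 6: PC=5 idx=2 pred=N actual=T -> ctr[2]=1
Ev 7: PC=5 idx=2 pred=N actual=T -> ctr[2]=2

Answer: 3 1 2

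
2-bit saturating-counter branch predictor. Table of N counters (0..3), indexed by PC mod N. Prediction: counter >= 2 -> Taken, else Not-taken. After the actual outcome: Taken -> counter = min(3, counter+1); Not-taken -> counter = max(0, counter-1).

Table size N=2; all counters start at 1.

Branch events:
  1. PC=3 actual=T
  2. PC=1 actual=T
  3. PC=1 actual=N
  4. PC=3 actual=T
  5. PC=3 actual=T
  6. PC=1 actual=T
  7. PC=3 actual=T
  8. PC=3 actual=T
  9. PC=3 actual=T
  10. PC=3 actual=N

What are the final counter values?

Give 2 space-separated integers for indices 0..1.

Answer: 1 2

Derivation:
Ev 1: PC=3 idx=1 pred=N actual=T -> ctr[1]=2
Ev 2: PC=1 idx=1 pred=T actual=T -> ctr[1]=3
Ev 3: PC=1 idx=1 pred=T actual=N -> ctr[1]=2
Ev 4: PC=3 idx=1 pred=T actual=T -> ctr[1]=3
Ev 5: PC=3 idx=1 pred=T actual=T -> ctr[1]=3
Ev 6: PC=1 idx=1 pred=T actual=T -> ctr[1]=3
Ev 7: PC=3 idx=1 pred=T actual=T -> ctr[1]=3
Ev 8: PC=3 idx=1 pred=T actual=T -> ctr[1]=3
Ev 9: PC=3 idx=1 pred=T actual=T -> ctr[1]=3
Ev 10: PC=3 idx=1 pred=T actual=N -> ctr[1]=2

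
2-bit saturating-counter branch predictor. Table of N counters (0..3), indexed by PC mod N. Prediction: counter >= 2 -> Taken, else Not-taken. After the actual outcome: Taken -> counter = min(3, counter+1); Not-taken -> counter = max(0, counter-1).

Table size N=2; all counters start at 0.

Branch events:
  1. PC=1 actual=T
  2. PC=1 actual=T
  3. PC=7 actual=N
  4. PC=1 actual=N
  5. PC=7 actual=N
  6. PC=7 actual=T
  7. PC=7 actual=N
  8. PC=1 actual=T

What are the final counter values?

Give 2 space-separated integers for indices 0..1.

Answer: 0 1

Derivation:
Ev 1: PC=1 idx=1 pred=N actual=T -> ctr[1]=1
Ev 2: PC=1 idx=1 pred=N actual=T -> ctr[1]=2
Ev 3: PC=7 idx=1 pred=T actual=N -> ctr[1]=1
Ev 4: PC=1 idx=1 pred=N actual=N -> ctr[1]=0
Ev 5: PC=7 idx=1 pred=N actual=N -> ctr[1]=0
Ev 6: PC=7 idx=1 pred=N actual=T -> ctr[1]=1
Ev 7: PC=7 idx=1 pred=N actual=N -> ctr[1]=0
Ev 8: PC=1 idx=1 pred=N actual=T -> ctr[1]=1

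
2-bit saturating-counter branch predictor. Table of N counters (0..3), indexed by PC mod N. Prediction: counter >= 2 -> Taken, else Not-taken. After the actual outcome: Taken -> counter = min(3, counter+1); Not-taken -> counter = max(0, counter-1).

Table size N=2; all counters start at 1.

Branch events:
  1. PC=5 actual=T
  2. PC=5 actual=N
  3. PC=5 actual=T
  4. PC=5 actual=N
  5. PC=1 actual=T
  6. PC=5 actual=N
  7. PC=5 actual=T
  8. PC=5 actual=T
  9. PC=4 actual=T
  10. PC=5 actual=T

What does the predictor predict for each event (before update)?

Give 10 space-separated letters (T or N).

Ev 1: PC=5 idx=1 pred=N actual=T -> ctr[1]=2
Ev 2: PC=5 idx=1 pred=T actual=N -> ctr[1]=1
Ev 3: PC=5 idx=1 pred=N actual=T -> ctr[1]=2
Ev 4: PC=5 idx=1 pred=T actual=N -> ctr[1]=1
Ev 5: PC=1 idx=1 pred=N actual=T -> ctr[1]=2
Ev 6: PC=5 idx=1 pred=T actual=N -> ctr[1]=1
Ev 7: PC=5 idx=1 pred=N actual=T -> ctr[1]=2
Ev 8: PC=5 idx=1 pred=T actual=T -> ctr[1]=3
Ev 9: PC=4 idx=0 pred=N actual=T -> ctr[0]=2
Ev 10: PC=5 idx=1 pred=T actual=T -> ctr[1]=3

Answer: N T N T N T N T N T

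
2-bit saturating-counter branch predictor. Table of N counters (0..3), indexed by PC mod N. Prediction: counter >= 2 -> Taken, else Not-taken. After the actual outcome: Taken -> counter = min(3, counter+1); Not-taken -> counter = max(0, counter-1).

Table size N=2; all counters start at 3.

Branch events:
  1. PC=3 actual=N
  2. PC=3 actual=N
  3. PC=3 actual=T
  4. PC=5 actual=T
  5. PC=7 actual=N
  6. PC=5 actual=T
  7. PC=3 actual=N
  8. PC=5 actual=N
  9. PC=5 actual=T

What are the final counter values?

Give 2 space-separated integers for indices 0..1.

Ev 1: PC=3 idx=1 pred=T actual=N -> ctr[1]=2
Ev 2: PC=3 idx=1 pred=T actual=N -> ctr[1]=1
Ev 3: PC=3 idx=1 pred=N actual=T -> ctr[1]=2
Ev 4: PC=5 idx=1 pred=T actual=T -> ctr[1]=3
Ev 5: PC=7 idx=1 pred=T actual=N -> ctr[1]=2
Ev 6: PC=5 idx=1 pred=T actual=T -> ctr[1]=3
Ev 7: PC=3 idx=1 pred=T actual=N -> ctr[1]=2
Ev 8: PC=5 idx=1 pred=T actual=N -> ctr[1]=1
Ev 9: PC=5 idx=1 pred=N actual=T -> ctr[1]=2

Answer: 3 2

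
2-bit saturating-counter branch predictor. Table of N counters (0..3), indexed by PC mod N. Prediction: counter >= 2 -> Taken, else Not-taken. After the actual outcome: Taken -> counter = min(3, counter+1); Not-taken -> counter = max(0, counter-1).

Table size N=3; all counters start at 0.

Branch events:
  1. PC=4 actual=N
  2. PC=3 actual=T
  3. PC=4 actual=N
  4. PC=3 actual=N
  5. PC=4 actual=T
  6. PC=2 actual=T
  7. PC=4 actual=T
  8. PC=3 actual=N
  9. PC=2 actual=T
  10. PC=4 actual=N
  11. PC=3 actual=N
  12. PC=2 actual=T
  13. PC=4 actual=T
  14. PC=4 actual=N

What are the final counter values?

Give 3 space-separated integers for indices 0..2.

Answer: 0 1 3

Derivation:
Ev 1: PC=4 idx=1 pred=N actual=N -> ctr[1]=0
Ev 2: PC=3 idx=0 pred=N actual=T -> ctr[0]=1
Ev 3: PC=4 idx=1 pred=N actual=N -> ctr[1]=0
Ev 4: PC=3 idx=0 pred=N actual=N -> ctr[0]=0
Ev 5: PC=4 idx=1 pred=N actual=T -> ctr[1]=1
Ev 6: PC=2 idx=2 pred=N actual=T -> ctr[2]=1
Ev 7: PC=4 idx=1 pred=N actual=T -> ctr[1]=2
Ev 8: PC=3 idx=0 pred=N actual=N -> ctr[0]=0
Ev 9: PC=2 idx=2 pred=N actual=T -> ctr[2]=2
Ev 10: PC=4 idx=1 pred=T actual=N -> ctr[1]=1
Ev 11: PC=3 idx=0 pred=N actual=N -> ctr[0]=0
Ev 12: PC=2 idx=2 pred=T actual=T -> ctr[2]=3
Ev 13: PC=4 idx=1 pred=N actual=T -> ctr[1]=2
Ev 14: PC=4 idx=1 pred=T actual=N -> ctr[1]=1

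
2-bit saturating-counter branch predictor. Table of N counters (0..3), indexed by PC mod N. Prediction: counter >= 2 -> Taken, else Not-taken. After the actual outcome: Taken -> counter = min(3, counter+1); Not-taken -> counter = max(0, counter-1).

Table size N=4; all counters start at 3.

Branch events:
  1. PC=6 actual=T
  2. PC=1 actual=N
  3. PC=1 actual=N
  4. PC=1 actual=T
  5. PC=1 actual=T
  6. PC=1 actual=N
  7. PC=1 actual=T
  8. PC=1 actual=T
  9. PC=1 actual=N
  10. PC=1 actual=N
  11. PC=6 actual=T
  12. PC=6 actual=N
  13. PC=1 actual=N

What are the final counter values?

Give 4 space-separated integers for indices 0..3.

Answer: 3 0 2 3

Derivation:
Ev 1: PC=6 idx=2 pred=T actual=T -> ctr[2]=3
Ev 2: PC=1 idx=1 pred=T actual=N -> ctr[1]=2
Ev 3: PC=1 idx=1 pred=T actual=N -> ctr[1]=1
Ev 4: PC=1 idx=1 pred=N actual=T -> ctr[1]=2
Ev 5: PC=1 idx=1 pred=T actual=T -> ctr[1]=3
Ev 6: PC=1 idx=1 pred=T actual=N -> ctr[1]=2
Ev 7: PC=1 idx=1 pred=T actual=T -> ctr[1]=3
Ev 8: PC=1 idx=1 pred=T actual=T -> ctr[1]=3
Ev 9: PC=1 idx=1 pred=T actual=N -> ctr[1]=2
Ev 10: PC=1 idx=1 pred=T actual=N -> ctr[1]=1
Ev 11: PC=6 idx=2 pred=T actual=T -> ctr[2]=3
Ev 12: PC=6 idx=2 pred=T actual=N -> ctr[2]=2
Ev 13: PC=1 idx=1 pred=N actual=N -> ctr[1]=0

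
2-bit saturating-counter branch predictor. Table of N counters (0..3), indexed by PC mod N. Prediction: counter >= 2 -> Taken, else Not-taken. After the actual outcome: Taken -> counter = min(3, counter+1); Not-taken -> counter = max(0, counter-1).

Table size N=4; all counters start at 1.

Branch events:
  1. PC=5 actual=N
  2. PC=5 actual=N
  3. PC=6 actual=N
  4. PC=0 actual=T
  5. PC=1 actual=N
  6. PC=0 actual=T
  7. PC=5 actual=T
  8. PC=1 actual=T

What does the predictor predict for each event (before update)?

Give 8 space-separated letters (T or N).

Answer: N N N N N T N N

Derivation:
Ev 1: PC=5 idx=1 pred=N actual=N -> ctr[1]=0
Ev 2: PC=5 idx=1 pred=N actual=N -> ctr[1]=0
Ev 3: PC=6 idx=2 pred=N actual=N -> ctr[2]=0
Ev 4: PC=0 idx=0 pred=N actual=T -> ctr[0]=2
Ev 5: PC=1 idx=1 pred=N actual=N -> ctr[1]=0
Ev 6: PC=0 idx=0 pred=T actual=T -> ctr[0]=3
Ev 7: PC=5 idx=1 pred=N actual=T -> ctr[1]=1
Ev 8: PC=1 idx=1 pred=N actual=T -> ctr[1]=2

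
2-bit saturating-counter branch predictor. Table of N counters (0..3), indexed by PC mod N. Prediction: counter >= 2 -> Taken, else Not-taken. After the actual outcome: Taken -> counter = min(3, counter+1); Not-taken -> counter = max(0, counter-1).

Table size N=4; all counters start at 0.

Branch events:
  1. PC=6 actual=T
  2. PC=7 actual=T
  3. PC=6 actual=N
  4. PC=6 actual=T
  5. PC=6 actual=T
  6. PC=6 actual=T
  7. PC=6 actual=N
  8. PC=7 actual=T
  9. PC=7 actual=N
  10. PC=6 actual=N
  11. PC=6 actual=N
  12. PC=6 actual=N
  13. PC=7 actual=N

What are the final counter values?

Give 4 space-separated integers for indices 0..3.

Answer: 0 0 0 0

Derivation:
Ev 1: PC=6 idx=2 pred=N actual=T -> ctr[2]=1
Ev 2: PC=7 idx=3 pred=N actual=T -> ctr[3]=1
Ev 3: PC=6 idx=2 pred=N actual=N -> ctr[2]=0
Ev 4: PC=6 idx=2 pred=N actual=T -> ctr[2]=1
Ev 5: PC=6 idx=2 pred=N actual=T -> ctr[2]=2
Ev 6: PC=6 idx=2 pred=T actual=T -> ctr[2]=3
Ev 7: PC=6 idx=2 pred=T actual=N -> ctr[2]=2
Ev 8: PC=7 idx=3 pred=N actual=T -> ctr[3]=2
Ev 9: PC=7 idx=3 pred=T actual=N -> ctr[3]=1
Ev 10: PC=6 idx=2 pred=T actual=N -> ctr[2]=1
Ev 11: PC=6 idx=2 pred=N actual=N -> ctr[2]=0
Ev 12: PC=6 idx=2 pred=N actual=N -> ctr[2]=0
Ev 13: PC=7 idx=3 pred=N actual=N -> ctr[3]=0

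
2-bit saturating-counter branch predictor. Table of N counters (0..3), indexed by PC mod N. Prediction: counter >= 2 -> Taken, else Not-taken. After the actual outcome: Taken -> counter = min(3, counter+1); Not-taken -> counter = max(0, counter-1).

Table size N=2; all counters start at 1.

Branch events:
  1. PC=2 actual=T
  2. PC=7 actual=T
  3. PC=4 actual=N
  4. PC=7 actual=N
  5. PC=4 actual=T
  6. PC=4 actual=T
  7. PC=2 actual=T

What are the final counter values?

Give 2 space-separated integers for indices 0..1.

Ev 1: PC=2 idx=0 pred=N actual=T -> ctr[0]=2
Ev 2: PC=7 idx=1 pred=N actual=T -> ctr[1]=2
Ev 3: PC=4 idx=0 pred=T actual=N -> ctr[0]=1
Ev 4: PC=7 idx=1 pred=T actual=N -> ctr[1]=1
Ev 5: PC=4 idx=0 pred=N actual=T -> ctr[0]=2
Ev 6: PC=4 idx=0 pred=T actual=T -> ctr[0]=3
Ev 7: PC=2 idx=0 pred=T actual=T -> ctr[0]=3

Answer: 3 1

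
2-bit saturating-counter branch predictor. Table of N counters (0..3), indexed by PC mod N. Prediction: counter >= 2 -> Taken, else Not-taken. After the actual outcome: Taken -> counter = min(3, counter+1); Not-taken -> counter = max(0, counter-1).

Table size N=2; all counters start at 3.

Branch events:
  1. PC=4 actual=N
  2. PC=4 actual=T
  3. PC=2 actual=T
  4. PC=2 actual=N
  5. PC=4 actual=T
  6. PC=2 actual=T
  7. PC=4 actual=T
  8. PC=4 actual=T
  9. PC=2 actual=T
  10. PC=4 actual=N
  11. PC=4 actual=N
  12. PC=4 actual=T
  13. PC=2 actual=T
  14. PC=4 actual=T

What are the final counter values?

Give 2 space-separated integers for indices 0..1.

Ev 1: PC=4 idx=0 pred=T actual=N -> ctr[0]=2
Ev 2: PC=4 idx=0 pred=T actual=T -> ctr[0]=3
Ev 3: PC=2 idx=0 pred=T actual=T -> ctr[0]=3
Ev 4: PC=2 idx=0 pred=T actual=N -> ctr[0]=2
Ev 5: PC=4 idx=0 pred=T actual=T -> ctr[0]=3
Ev 6: PC=2 idx=0 pred=T actual=T -> ctr[0]=3
Ev 7: PC=4 idx=0 pred=T actual=T -> ctr[0]=3
Ev 8: PC=4 idx=0 pred=T actual=T -> ctr[0]=3
Ev 9: PC=2 idx=0 pred=T actual=T -> ctr[0]=3
Ev 10: PC=4 idx=0 pred=T actual=N -> ctr[0]=2
Ev 11: PC=4 idx=0 pred=T actual=N -> ctr[0]=1
Ev 12: PC=4 idx=0 pred=N actual=T -> ctr[0]=2
Ev 13: PC=2 idx=0 pred=T actual=T -> ctr[0]=3
Ev 14: PC=4 idx=0 pred=T actual=T -> ctr[0]=3

Answer: 3 3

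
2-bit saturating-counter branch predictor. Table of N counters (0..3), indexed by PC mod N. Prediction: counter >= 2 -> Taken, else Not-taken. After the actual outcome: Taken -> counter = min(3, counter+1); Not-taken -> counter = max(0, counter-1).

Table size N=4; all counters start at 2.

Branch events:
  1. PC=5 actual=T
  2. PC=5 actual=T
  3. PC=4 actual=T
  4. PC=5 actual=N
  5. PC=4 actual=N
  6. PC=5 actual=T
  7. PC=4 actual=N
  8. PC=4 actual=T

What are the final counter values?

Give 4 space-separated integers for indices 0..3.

Answer: 2 3 2 2

Derivation:
Ev 1: PC=5 idx=1 pred=T actual=T -> ctr[1]=3
Ev 2: PC=5 idx=1 pred=T actual=T -> ctr[1]=3
Ev 3: PC=4 idx=0 pred=T actual=T -> ctr[0]=3
Ev 4: PC=5 idx=1 pred=T actual=N -> ctr[1]=2
Ev 5: PC=4 idx=0 pred=T actual=N -> ctr[0]=2
Ev 6: PC=5 idx=1 pred=T actual=T -> ctr[1]=3
Ev 7: PC=4 idx=0 pred=T actual=N -> ctr[0]=1
Ev 8: PC=4 idx=0 pred=N actual=T -> ctr[0]=2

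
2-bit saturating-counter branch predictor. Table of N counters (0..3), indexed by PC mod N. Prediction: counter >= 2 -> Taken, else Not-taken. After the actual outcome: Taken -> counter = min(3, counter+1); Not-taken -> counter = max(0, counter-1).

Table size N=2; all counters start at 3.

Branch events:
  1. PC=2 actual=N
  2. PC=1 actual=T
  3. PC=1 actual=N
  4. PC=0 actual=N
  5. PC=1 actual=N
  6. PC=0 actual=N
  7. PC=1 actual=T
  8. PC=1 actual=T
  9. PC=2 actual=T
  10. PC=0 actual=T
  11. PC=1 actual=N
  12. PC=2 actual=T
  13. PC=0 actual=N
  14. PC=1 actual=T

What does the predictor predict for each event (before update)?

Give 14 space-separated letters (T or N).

Answer: T T T T T N N T N N T T T T

Derivation:
Ev 1: PC=2 idx=0 pred=T actual=N -> ctr[0]=2
Ev 2: PC=1 idx=1 pred=T actual=T -> ctr[1]=3
Ev 3: PC=1 idx=1 pred=T actual=N -> ctr[1]=2
Ev 4: PC=0 idx=0 pred=T actual=N -> ctr[0]=1
Ev 5: PC=1 idx=1 pred=T actual=N -> ctr[1]=1
Ev 6: PC=0 idx=0 pred=N actual=N -> ctr[0]=0
Ev 7: PC=1 idx=1 pred=N actual=T -> ctr[1]=2
Ev 8: PC=1 idx=1 pred=T actual=T -> ctr[1]=3
Ev 9: PC=2 idx=0 pred=N actual=T -> ctr[0]=1
Ev 10: PC=0 idx=0 pred=N actual=T -> ctr[0]=2
Ev 11: PC=1 idx=1 pred=T actual=N -> ctr[1]=2
Ev 12: PC=2 idx=0 pred=T actual=T -> ctr[0]=3
Ev 13: PC=0 idx=0 pred=T actual=N -> ctr[0]=2
Ev 14: PC=1 idx=1 pred=T actual=T -> ctr[1]=3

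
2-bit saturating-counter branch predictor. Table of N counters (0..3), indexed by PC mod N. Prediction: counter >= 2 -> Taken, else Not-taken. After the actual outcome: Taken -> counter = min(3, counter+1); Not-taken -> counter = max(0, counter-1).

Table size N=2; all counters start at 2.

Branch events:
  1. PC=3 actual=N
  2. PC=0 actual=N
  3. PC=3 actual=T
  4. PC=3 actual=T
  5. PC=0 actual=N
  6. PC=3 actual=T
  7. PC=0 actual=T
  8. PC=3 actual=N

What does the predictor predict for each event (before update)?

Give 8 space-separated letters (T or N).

Ev 1: PC=3 idx=1 pred=T actual=N -> ctr[1]=1
Ev 2: PC=0 idx=0 pred=T actual=N -> ctr[0]=1
Ev 3: PC=3 idx=1 pred=N actual=T -> ctr[1]=2
Ev 4: PC=3 idx=1 pred=T actual=T -> ctr[1]=3
Ev 5: PC=0 idx=0 pred=N actual=N -> ctr[0]=0
Ev 6: PC=3 idx=1 pred=T actual=T -> ctr[1]=3
Ev 7: PC=0 idx=0 pred=N actual=T -> ctr[0]=1
Ev 8: PC=3 idx=1 pred=T actual=N -> ctr[1]=2

Answer: T T N T N T N T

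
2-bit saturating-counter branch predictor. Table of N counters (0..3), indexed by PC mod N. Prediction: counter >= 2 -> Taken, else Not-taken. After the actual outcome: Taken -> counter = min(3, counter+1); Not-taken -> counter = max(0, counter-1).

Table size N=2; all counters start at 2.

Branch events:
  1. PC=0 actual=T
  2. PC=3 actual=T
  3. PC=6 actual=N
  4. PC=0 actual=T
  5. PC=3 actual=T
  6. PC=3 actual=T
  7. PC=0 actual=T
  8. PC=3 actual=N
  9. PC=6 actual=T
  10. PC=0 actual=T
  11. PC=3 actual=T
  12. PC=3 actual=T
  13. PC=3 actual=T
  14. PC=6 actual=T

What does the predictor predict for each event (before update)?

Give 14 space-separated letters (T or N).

Answer: T T T T T T T T T T T T T T

Derivation:
Ev 1: PC=0 idx=0 pred=T actual=T -> ctr[0]=3
Ev 2: PC=3 idx=1 pred=T actual=T -> ctr[1]=3
Ev 3: PC=6 idx=0 pred=T actual=N -> ctr[0]=2
Ev 4: PC=0 idx=0 pred=T actual=T -> ctr[0]=3
Ev 5: PC=3 idx=1 pred=T actual=T -> ctr[1]=3
Ev 6: PC=3 idx=1 pred=T actual=T -> ctr[1]=3
Ev 7: PC=0 idx=0 pred=T actual=T -> ctr[0]=3
Ev 8: PC=3 idx=1 pred=T actual=N -> ctr[1]=2
Ev 9: PC=6 idx=0 pred=T actual=T -> ctr[0]=3
Ev 10: PC=0 idx=0 pred=T actual=T -> ctr[0]=3
Ev 11: PC=3 idx=1 pred=T actual=T -> ctr[1]=3
Ev 12: PC=3 idx=1 pred=T actual=T -> ctr[1]=3
Ev 13: PC=3 idx=1 pred=T actual=T -> ctr[1]=3
Ev 14: PC=6 idx=0 pred=T actual=T -> ctr[0]=3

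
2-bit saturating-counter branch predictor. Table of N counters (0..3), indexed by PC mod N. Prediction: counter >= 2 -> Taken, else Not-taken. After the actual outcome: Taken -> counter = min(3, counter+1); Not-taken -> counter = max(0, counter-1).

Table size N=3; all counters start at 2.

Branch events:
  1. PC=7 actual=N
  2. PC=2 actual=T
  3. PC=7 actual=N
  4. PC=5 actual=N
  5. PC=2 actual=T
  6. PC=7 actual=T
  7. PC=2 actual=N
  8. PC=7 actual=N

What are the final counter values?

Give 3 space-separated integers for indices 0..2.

Answer: 2 0 2

Derivation:
Ev 1: PC=7 idx=1 pred=T actual=N -> ctr[1]=1
Ev 2: PC=2 idx=2 pred=T actual=T -> ctr[2]=3
Ev 3: PC=7 idx=1 pred=N actual=N -> ctr[1]=0
Ev 4: PC=5 idx=2 pred=T actual=N -> ctr[2]=2
Ev 5: PC=2 idx=2 pred=T actual=T -> ctr[2]=3
Ev 6: PC=7 idx=1 pred=N actual=T -> ctr[1]=1
Ev 7: PC=2 idx=2 pred=T actual=N -> ctr[2]=2
Ev 8: PC=7 idx=1 pred=N actual=N -> ctr[1]=0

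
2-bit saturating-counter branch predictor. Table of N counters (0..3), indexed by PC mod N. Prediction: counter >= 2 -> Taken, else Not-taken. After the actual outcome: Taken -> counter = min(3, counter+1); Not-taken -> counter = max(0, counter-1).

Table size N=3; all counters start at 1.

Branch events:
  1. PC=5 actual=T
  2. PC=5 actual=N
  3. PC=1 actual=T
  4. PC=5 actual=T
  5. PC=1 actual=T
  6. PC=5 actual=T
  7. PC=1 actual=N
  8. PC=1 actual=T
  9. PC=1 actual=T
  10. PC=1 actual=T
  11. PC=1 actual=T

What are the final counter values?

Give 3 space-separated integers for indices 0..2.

Answer: 1 3 3

Derivation:
Ev 1: PC=5 idx=2 pred=N actual=T -> ctr[2]=2
Ev 2: PC=5 idx=2 pred=T actual=N -> ctr[2]=1
Ev 3: PC=1 idx=1 pred=N actual=T -> ctr[1]=2
Ev 4: PC=5 idx=2 pred=N actual=T -> ctr[2]=2
Ev 5: PC=1 idx=1 pred=T actual=T -> ctr[1]=3
Ev 6: PC=5 idx=2 pred=T actual=T -> ctr[2]=3
Ev 7: PC=1 idx=1 pred=T actual=N -> ctr[1]=2
Ev 8: PC=1 idx=1 pred=T actual=T -> ctr[1]=3
Ev 9: PC=1 idx=1 pred=T actual=T -> ctr[1]=3
Ev 10: PC=1 idx=1 pred=T actual=T -> ctr[1]=3
Ev 11: PC=1 idx=1 pred=T actual=T -> ctr[1]=3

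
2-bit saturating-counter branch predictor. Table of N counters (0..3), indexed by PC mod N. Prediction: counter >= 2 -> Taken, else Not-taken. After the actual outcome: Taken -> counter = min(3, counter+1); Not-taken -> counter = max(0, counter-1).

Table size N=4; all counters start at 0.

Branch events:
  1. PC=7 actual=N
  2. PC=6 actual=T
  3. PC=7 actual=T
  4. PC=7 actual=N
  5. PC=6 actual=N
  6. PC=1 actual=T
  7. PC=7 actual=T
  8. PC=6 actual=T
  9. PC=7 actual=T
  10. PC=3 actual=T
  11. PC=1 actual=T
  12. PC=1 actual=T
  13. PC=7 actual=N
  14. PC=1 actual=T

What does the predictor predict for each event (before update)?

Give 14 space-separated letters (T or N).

Answer: N N N N N N N N N T N T T T

Derivation:
Ev 1: PC=7 idx=3 pred=N actual=N -> ctr[3]=0
Ev 2: PC=6 idx=2 pred=N actual=T -> ctr[2]=1
Ev 3: PC=7 idx=3 pred=N actual=T -> ctr[3]=1
Ev 4: PC=7 idx=3 pred=N actual=N -> ctr[3]=0
Ev 5: PC=6 idx=2 pred=N actual=N -> ctr[2]=0
Ev 6: PC=1 idx=1 pred=N actual=T -> ctr[1]=1
Ev 7: PC=7 idx=3 pred=N actual=T -> ctr[3]=1
Ev 8: PC=6 idx=2 pred=N actual=T -> ctr[2]=1
Ev 9: PC=7 idx=3 pred=N actual=T -> ctr[3]=2
Ev 10: PC=3 idx=3 pred=T actual=T -> ctr[3]=3
Ev 11: PC=1 idx=1 pred=N actual=T -> ctr[1]=2
Ev 12: PC=1 idx=1 pred=T actual=T -> ctr[1]=3
Ev 13: PC=7 idx=3 pred=T actual=N -> ctr[3]=2
Ev 14: PC=1 idx=1 pred=T actual=T -> ctr[1]=3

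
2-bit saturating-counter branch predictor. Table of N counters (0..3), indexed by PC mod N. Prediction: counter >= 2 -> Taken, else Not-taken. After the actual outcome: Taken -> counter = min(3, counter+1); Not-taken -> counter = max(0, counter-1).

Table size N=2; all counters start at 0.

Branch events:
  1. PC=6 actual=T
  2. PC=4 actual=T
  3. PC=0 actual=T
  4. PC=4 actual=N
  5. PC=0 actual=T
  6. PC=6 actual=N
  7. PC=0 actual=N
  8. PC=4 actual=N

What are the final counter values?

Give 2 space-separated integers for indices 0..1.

Answer: 0 0

Derivation:
Ev 1: PC=6 idx=0 pred=N actual=T -> ctr[0]=1
Ev 2: PC=4 idx=0 pred=N actual=T -> ctr[0]=2
Ev 3: PC=0 idx=0 pred=T actual=T -> ctr[0]=3
Ev 4: PC=4 idx=0 pred=T actual=N -> ctr[0]=2
Ev 5: PC=0 idx=0 pred=T actual=T -> ctr[0]=3
Ev 6: PC=6 idx=0 pred=T actual=N -> ctr[0]=2
Ev 7: PC=0 idx=0 pred=T actual=N -> ctr[0]=1
Ev 8: PC=4 idx=0 pred=N actual=N -> ctr[0]=0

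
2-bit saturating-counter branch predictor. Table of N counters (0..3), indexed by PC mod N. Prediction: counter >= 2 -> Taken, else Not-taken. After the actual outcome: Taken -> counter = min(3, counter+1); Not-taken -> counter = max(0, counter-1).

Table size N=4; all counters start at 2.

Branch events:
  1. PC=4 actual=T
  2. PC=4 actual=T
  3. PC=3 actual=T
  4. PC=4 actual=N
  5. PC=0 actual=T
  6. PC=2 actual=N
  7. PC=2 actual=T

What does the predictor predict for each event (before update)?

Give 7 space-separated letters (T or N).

Ev 1: PC=4 idx=0 pred=T actual=T -> ctr[0]=3
Ev 2: PC=4 idx=0 pred=T actual=T -> ctr[0]=3
Ev 3: PC=3 idx=3 pred=T actual=T -> ctr[3]=3
Ev 4: PC=4 idx=0 pred=T actual=N -> ctr[0]=2
Ev 5: PC=0 idx=0 pred=T actual=T -> ctr[0]=3
Ev 6: PC=2 idx=2 pred=T actual=N -> ctr[2]=1
Ev 7: PC=2 idx=2 pred=N actual=T -> ctr[2]=2

Answer: T T T T T T N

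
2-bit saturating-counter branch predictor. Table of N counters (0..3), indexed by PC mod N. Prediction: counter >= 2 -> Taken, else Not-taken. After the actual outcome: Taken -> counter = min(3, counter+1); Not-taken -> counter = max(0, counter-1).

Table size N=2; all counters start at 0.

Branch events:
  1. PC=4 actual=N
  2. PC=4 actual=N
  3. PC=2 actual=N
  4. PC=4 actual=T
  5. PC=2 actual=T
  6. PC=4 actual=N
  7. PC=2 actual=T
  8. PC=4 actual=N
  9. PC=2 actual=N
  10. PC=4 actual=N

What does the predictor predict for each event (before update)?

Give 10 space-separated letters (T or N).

Answer: N N N N N T N T N N

Derivation:
Ev 1: PC=4 idx=0 pred=N actual=N -> ctr[0]=0
Ev 2: PC=4 idx=0 pred=N actual=N -> ctr[0]=0
Ev 3: PC=2 idx=0 pred=N actual=N -> ctr[0]=0
Ev 4: PC=4 idx=0 pred=N actual=T -> ctr[0]=1
Ev 5: PC=2 idx=0 pred=N actual=T -> ctr[0]=2
Ev 6: PC=4 idx=0 pred=T actual=N -> ctr[0]=1
Ev 7: PC=2 idx=0 pred=N actual=T -> ctr[0]=2
Ev 8: PC=4 idx=0 pred=T actual=N -> ctr[0]=1
Ev 9: PC=2 idx=0 pred=N actual=N -> ctr[0]=0
Ev 10: PC=4 idx=0 pred=N actual=N -> ctr[0]=0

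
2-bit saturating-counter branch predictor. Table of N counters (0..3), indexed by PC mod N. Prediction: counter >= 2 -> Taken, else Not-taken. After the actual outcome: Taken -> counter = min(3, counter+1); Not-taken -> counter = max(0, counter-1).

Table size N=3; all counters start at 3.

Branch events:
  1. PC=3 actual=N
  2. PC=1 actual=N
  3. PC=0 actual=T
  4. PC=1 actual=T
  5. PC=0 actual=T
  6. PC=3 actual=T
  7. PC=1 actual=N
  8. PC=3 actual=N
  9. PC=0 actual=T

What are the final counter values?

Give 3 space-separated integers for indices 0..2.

Answer: 3 2 3

Derivation:
Ev 1: PC=3 idx=0 pred=T actual=N -> ctr[0]=2
Ev 2: PC=1 idx=1 pred=T actual=N -> ctr[1]=2
Ev 3: PC=0 idx=0 pred=T actual=T -> ctr[0]=3
Ev 4: PC=1 idx=1 pred=T actual=T -> ctr[1]=3
Ev 5: PC=0 idx=0 pred=T actual=T -> ctr[0]=3
Ev 6: PC=3 idx=0 pred=T actual=T -> ctr[0]=3
Ev 7: PC=1 idx=1 pred=T actual=N -> ctr[1]=2
Ev 8: PC=3 idx=0 pred=T actual=N -> ctr[0]=2
Ev 9: PC=0 idx=0 pred=T actual=T -> ctr[0]=3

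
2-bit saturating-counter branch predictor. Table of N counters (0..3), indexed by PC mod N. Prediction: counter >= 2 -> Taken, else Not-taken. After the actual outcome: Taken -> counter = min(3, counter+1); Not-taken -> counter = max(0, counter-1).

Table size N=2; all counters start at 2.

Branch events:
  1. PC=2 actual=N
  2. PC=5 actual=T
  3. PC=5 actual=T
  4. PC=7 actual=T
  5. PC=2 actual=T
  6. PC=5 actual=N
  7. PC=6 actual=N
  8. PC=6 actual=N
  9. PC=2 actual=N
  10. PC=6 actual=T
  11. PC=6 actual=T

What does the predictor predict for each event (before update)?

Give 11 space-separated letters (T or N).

Answer: T T T T N T T N N N N

Derivation:
Ev 1: PC=2 idx=0 pred=T actual=N -> ctr[0]=1
Ev 2: PC=5 idx=1 pred=T actual=T -> ctr[1]=3
Ev 3: PC=5 idx=1 pred=T actual=T -> ctr[1]=3
Ev 4: PC=7 idx=1 pred=T actual=T -> ctr[1]=3
Ev 5: PC=2 idx=0 pred=N actual=T -> ctr[0]=2
Ev 6: PC=5 idx=1 pred=T actual=N -> ctr[1]=2
Ev 7: PC=6 idx=0 pred=T actual=N -> ctr[0]=1
Ev 8: PC=6 idx=0 pred=N actual=N -> ctr[0]=0
Ev 9: PC=2 idx=0 pred=N actual=N -> ctr[0]=0
Ev 10: PC=6 idx=0 pred=N actual=T -> ctr[0]=1
Ev 11: PC=6 idx=0 pred=N actual=T -> ctr[0]=2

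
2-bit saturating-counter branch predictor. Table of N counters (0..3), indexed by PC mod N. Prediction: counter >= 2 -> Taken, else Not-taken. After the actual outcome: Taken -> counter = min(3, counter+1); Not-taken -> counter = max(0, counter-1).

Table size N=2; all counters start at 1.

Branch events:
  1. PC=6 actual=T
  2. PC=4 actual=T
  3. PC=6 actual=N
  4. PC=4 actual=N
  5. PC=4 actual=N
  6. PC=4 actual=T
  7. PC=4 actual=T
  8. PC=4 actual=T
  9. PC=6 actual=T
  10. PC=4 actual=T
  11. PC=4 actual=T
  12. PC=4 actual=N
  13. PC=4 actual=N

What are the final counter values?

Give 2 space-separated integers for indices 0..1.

Answer: 1 1

Derivation:
Ev 1: PC=6 idx=0 pred=N actual=T -> ctr[0]=2
Ev 2: PC=4 idx=0 pred=T actual=T -> ctr[0]=3
Ev 3: PC=6 idx=0 pred=T actual=N -> ctr[0]=2
Ev 4: PC=4 idx=0 pred=T actual=N -> ctr[0]=1
Ev 5: PC=4 idx=0 pred=N actual=N -> ctr[0]=0
Ev 6: PC=4 idx=0 pred=N actual=T -> ctr[0]=1
Ev 7: PC=4 idx=0 pred=N actual=T -> ctr[0]=2
Ev 8: PC=4 idx=0 pred=T actual=T -> ctr[0]=3
Ev 9: PC=6 idx=0 pred=T actual=T -> ctr[0]=3
Ev 10: PC=4 idx=0 pred=T actual=T -> ctr[0]=3
Ev 11: PC=4 idx=0 pred=T actual=T -> ctr[0]=3
Ev 12: PC=4 idx=0 pred=T actual=N -> ctr[0]=2
Ev 13: PC=4 idx=0 pred=T actual=N -> ctr[0]=1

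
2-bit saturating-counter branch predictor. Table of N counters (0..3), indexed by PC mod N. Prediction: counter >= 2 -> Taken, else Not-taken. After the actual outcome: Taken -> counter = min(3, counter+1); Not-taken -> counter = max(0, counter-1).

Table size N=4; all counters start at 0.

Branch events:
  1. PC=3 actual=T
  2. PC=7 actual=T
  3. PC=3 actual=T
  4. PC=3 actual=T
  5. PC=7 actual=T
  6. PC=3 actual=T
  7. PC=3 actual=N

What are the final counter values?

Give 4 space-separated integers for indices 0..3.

Ev 1: PC=3 idx=3 pred=N actual=T -> ctr[3]=1
Ev 2: PC=7 idx=3 pred=N actual=T -> ctr[3]=2
Ev 3: PC=3 idx=3 pred=T actual=T -> ctr[3]=3
Ev 4: PC=3 idx=3 pred=T actual=T -> ctr[3]=3
Ev 5: PC=7 idx=3 pred=T actual=T -> ctr[3]=3
Ev 6: PC=3 idx=3 pred=T actual=T -> ctr[3]=3
Ev 7: PC=3 idx=3 pred=T actual=N -> ctr[3]=2

Answer: 0 0 0 2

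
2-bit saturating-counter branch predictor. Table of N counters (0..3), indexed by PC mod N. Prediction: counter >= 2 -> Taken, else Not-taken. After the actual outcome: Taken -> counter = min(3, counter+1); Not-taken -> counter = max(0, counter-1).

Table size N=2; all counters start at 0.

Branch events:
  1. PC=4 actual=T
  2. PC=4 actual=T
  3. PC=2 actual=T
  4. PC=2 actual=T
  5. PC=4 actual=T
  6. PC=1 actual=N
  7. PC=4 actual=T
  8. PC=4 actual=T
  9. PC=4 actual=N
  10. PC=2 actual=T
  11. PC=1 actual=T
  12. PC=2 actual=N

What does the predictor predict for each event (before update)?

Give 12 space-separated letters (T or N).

Answer: N N T T T N T T T T N T

Derivation:
Ev 1: PC=4 idx=0 pred=N actual=T -> ctr[0]=1
Ev 2: PC=4 idx=0 pred=N actual=T -> ctr[0]=2
Ev 3: PC=2 idx=0 pred=T actual=T -> ctr[0]=3
Ev 4: PC=2 idx=0 pred=T actual=T -> ctr[0]=3
Ev 5: PC=4 idx=0 pred=T actual=T -> ctr[0]=3
Ev 6: PC=1 idx=1 pred=N actual=N -> ctr[1]=0
Ev 7: PC=4 idx=0 pred=T actual=T -> ctr[0]=3
Ev 8: PC=4 idx=0 pred=T actual=T -> ctr[0]=3
Ev 9: PC=4 idx=0 pred=T actual=N -> ctr[0]=2
Ev 10: PC=2 idx=0 pred=T actual=T -> ctr[0]=3
Ev 11: PC=1 idx=1 pred=N actual=T -> ctr[1]=1
Ev 12: PC=2 idx=0 pred=T actual=N -> ctr[0]=2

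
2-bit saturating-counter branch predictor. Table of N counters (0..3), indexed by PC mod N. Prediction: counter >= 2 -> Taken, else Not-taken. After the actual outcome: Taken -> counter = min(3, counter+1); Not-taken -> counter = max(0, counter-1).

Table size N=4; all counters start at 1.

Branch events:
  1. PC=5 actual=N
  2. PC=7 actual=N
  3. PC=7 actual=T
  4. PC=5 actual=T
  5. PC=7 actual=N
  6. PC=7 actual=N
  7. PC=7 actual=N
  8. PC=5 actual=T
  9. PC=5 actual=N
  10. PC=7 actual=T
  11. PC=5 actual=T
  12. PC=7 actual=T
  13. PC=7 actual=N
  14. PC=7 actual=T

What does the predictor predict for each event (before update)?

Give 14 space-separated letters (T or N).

Ev 1: PC=5 idx=1 pred=N actual=N -> ctr[1]=0
Ev 2: PC=7 idx=3 pred=N actual=N -> ctr[3]=0
Ev 3: PC=7 idx=3 pred=N actual=T -> ctr[3]=1
Ev 4: PC=5 idx=1 pred=N actual=T -> ctr[1]=1
Ev 5: PC=7 idx=3 pred=N actual=N -> ctr[3]=0
Ev 6: PC=7 idx=3 pred=N actual=N -> ctr[3]=0
Ev 7: PC=7 idx=3 pred=N actual=N -> ctr[3]=0
Ev 8: PC=5 idx=1 pred=N actual=T -> ctr[1]=2
Ev 9: PC=5 idx=1 pred=T actual=N -> ctr[1]=1
Ev 10: PC=7 idx=3 pred=N actual=T -> ctr[3]=1
Ev 11: PC=5 idx=1 pred=N actual=T -> ctr[1]=2
Ev 12: PC=7 idx=3 pred=N actual=T -> ctr[3]=2
Ev 13: PC=7 idx=3 pred=T actual=N -> ctr[3]=1
Ev 14: PC=7 idx=3 pred=N actual=T -> ctr[3]=2

Answer: N N N N N N N N T N N N T N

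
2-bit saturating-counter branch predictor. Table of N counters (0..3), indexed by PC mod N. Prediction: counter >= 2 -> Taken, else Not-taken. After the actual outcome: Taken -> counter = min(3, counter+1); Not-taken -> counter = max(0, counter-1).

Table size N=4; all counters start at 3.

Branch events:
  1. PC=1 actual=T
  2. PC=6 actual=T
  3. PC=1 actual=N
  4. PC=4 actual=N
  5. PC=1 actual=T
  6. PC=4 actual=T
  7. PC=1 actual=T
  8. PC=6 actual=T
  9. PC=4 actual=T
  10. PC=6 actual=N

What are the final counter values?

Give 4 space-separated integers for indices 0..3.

Answer: 3 3 2 3

Derivation:
Ev 1: PC=1 idx=1 pred=T actual=T -> ctr[1]=3
Ev 2: PC=6 idx=2 pred=T actual=T -> ctr[2]=3
Ev 3: PC=1 idx=1 pred=T actual=N -> ctr[1]=2
Ev 4: PC=4 idx=0 pred=T actual=N -> ctr[0]=2
Ev 5: PC=1 idx=1 pred=T actual=T -> ctr[1]=3
Ev 6: PC=4 idx=0 pred=T actual=T -> ctr[0]=3
Ev 7: PC=1 idx=1 pred=T actual=T -> ctr[1]=3
Ev 8: PC=6 idx=2 pred=T actual=T -> ctr[2]=3
Ev 9: PC=4 idx=0 pred=T actual=T -> ctr[0]=3
Ev 10: PC=6 idx=2 pred=T actual=N -> ctr[2]=2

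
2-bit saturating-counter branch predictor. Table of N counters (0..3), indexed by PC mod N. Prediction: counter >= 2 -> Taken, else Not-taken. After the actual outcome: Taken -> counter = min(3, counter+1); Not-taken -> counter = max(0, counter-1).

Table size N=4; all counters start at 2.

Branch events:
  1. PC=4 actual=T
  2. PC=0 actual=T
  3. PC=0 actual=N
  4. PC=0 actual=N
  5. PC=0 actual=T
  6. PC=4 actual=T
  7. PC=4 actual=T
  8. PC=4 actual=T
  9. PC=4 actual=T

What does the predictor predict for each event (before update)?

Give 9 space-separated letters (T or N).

Ev 1: PC=4 idx=0 pred=T actual=T -> ctr[0]=3
Ev 2: PC=0 idx=0 pred=T actual=T -> ctr[0]=3
Ev 3: PC=0 idx=0 pred=T actual=N -> ctr[0]=2
Ev 4: PC=0 idx=0 pred=T actual=N -> ctr[0]=1
Ev 5: PC=0 idx=0 pred=N actual=T -> ctr[0]=2
Ev 6: PC=4 idx=0 pred=T actual=T -> ctr[0]=3
Ev 7: PC=4 idx=0 pred=T actual=T -> ctr[0]=3
Ev 8: PC=4 idx=0 pred=T actual=T -> ctr[0]=3
Ev 9: PC=4 idx=0 pred=T actual=T -> ctr[0]=3

Answer: T T T T N T T T T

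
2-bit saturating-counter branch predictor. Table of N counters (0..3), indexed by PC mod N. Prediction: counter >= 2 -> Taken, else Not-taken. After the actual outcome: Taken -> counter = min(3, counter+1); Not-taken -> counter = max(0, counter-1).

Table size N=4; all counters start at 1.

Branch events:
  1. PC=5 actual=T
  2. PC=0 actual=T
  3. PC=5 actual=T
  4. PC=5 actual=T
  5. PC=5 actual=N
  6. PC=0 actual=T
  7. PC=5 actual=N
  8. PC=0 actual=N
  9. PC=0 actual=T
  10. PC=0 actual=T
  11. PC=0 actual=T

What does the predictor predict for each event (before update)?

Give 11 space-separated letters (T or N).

Answer: N N T T T T T T T T T

Derivation:
Ev 1: PC=5 idx=1 pred=N actual=T -> ctr[1]=2
Ev 2: PC=0 idx=0 pred=N actual=T -> ctr[0]=2
Ev 3: PC=5 idx=1 pred=T actual=T -> ctr[1]=3
Ev 4: PC=5 idx=1 pred=T actual=T -> ctr[1]=3
Ev 5: PC=5 idx=1 pred=T actual=N -> ctr[1]=2
Ev 6: PC=0 idx=0 pred=T actual=T -> ctr[0]=3
Ev 7: PC=5 idx=1 pred=T actual=N -> ctr[1]=1
Ev 8: PC=0 idx=0 pred=T actual=N -> ctr[0]=2
Ev 9: PC=0 idx=0 pred=T actual=T -> ctr[0]=3
Ev 10: PC=0 idx=0 pred=T actual=T -> ctr[0]=3
Ev 11: PC=0 idx=0 pred=T actual=T -> ctr[0]=3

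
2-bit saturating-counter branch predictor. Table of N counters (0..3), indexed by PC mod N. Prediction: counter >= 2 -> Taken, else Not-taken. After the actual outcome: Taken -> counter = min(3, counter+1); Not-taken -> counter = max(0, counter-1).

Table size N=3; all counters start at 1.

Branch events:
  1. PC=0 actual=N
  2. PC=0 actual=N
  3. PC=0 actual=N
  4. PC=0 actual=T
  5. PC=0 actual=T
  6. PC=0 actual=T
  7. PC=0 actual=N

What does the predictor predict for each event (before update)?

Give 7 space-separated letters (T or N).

Answer: N N N N N T T

Derivation:
Ev 1: PC=0 idx=0 pred=N actual=N -> ctr[0]=0
Ev 2: PC=0 idx=0 pred=N actual=N -> ctr[0]=0
Ev 3: PC=0 idx=0 pred=N actual=N -> ctr[0]=0
Ev 4: PC=0 idx=0 pred=N actual=T -> ctr[0]=1
Ev 5: PC=0 idx=0 pred=N actual=T -> ctr[0]=2
Ev 6: PC=0 idx=0 pred=T actual=T -> ctr[0]=3
Ev 7: PC=0 idx=0 pred=T actual=N -> ctr[0]=2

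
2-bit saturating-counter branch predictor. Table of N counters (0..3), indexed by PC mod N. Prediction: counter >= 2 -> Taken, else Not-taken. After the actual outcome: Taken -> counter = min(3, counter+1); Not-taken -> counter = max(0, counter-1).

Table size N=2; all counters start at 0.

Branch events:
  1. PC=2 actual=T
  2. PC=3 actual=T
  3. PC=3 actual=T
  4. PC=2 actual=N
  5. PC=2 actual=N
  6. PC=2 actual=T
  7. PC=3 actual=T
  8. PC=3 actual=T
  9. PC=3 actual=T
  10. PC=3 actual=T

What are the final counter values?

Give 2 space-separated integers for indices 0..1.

Ev 1: PC=2 idx=0 pred=N actual=T -> ctr[0]=1
Ev 2: PC=3 idx=1 pred=N actual=T -> ctr[1]=1
Ev 3: PC=3 idx=1 pred=N actual=T -> ctr[1]=2
Ev 4: PC=2 idx=0 pred=N actual=N -> ctr[0]=0
Ev 5: PC=2 idx=0 pred=N actual=N -> ctr[0]=0
Ev 6: PC=2 idx=0 pred=N actual=T -> ctr[0]=1
Ev 7: PC=3 idx=1 pred=T actual=T -> ctr[1]=3
Ev 8: PC=3 idx=1 pred=T actual=T -> ctr[1]=3
Ev 9: PC=3 idx=1 pred=T actual=T -> ctr[1]=3
Ev 10: PC=3 idx=1 pred=T actual=T -> ctr[1]=3

Answer: 1 3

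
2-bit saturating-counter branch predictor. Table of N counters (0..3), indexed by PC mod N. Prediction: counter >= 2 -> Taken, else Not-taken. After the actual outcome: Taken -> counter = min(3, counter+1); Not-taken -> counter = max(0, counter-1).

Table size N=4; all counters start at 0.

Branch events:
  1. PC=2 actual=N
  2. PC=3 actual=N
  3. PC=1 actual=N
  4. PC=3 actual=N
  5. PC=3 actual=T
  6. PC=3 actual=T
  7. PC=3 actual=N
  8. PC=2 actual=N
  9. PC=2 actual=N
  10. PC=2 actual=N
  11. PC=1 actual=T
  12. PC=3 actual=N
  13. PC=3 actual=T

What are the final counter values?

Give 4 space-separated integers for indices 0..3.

Answer: 0 1 0 1

Derivation:
Ev 1: PC=2 idx=2 pred=N actual=N -> ctr[2]=0
Ev 2: PC=3 idx=3 pred=N actual=N -> ctr[3]=0
Ev 3: PC=1 idx=1 pred=N actual=N -> ctr[1]=0
Ev 4: PC=3 idx=3 pred=N actual=N -> ctr[3]=0
Ev 5: PC=3 idx=3 pred=N actual=T -> ctr[3]=1
Ev 6: PC=3 idx=3 pred=N actual=T -> ctr[3]=2
Ev 7: PC=3 idx=3 pred=T actual=N -> ctr[3]=1
Ev 8: PC=2 idx=2 pred=N actual=N -> ctr[2]=0
Ev 9: PC=2 idx=2 pred=N actual=N -> ctr[2]=0
Ev 10: PC=2 idx=2 pred=N actual=N -> ctr[2]=0
Ev 11: PC=1 idx=1 pred=N actual=T -> ctr[1]=1
Ev 12: PC=3 idx=3 pred=N actual=N -> ctr[3]=0
Ev 13: PC=3 idx=3 pred=N actual=T -> ctr[3]=1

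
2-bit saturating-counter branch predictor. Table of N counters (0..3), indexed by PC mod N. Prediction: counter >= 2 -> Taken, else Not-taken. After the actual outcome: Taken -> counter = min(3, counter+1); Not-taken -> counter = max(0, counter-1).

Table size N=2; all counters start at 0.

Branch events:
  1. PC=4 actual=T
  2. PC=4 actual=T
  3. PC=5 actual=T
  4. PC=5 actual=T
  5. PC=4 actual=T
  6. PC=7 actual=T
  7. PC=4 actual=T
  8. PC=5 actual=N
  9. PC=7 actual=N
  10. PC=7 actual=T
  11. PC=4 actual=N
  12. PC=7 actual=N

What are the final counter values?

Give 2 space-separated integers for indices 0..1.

Ev 1: PC=4 idx=0 pred=N actual=T -> ctr[0]=1
Ev 2: PC=4 idx=0 pred=N actual=T -> ctr[0]=2
Ev 3: PC=5 idx=1 pred=N actual=T -> ctr[1]=1
Ev 4: PC=5 idx=1 pred=N actual=T -> ctr[1]=2
Ev 5: PC=4 idx=0 pred=T actual=T -> ctr[0]=3
Ev 6: PC=7 idx=1 pred=T actual=T -> ctr[1]=3
Ev 7: PC=4 idx=0 pred=T actual=T -> ctr[0]=3
Ev 8: PC=5 idx=1 pred=T actual=N -> ctr[1]=2
Ev 9: PC=7 idx=1 pred=T actual=N -> ctr[1]=1
Ev 10: PC=7 idx=1 pred=N actual=T -> ctr[1]=2
Ev 11: PC=4 idx=0 pred=T actual=N -> ctr[0]=2
Ev 12: PC=7 idx=1 pred=T actual=N -> ctr[1]=1

Answer: 2 1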